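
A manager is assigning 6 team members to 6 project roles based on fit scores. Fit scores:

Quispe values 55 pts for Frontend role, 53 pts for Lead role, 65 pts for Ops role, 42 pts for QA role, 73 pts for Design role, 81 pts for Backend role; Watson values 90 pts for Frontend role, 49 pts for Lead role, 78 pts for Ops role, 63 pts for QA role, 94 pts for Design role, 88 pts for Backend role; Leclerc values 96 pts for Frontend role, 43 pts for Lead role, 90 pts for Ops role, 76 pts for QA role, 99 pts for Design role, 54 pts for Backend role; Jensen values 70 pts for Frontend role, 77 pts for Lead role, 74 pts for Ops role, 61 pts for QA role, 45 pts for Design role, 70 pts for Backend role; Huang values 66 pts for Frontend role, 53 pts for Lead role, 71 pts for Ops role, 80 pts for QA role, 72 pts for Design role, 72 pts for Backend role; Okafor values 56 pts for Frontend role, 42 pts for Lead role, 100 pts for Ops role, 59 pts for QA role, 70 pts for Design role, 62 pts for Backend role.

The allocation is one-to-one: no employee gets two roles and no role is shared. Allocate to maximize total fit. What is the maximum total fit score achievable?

Maximum total: 528 pts

Optimal: Quispe→Backend role (81 pts), Watson→Design role (94 pts), Leclerc→Frontend role (96 pts), Jensen→Lead role (77 pts), Huang→QA role (80 pts), Okafor→Ops role (100 pts) — total 81+94+96+77+80+100 = 528 pts.
Max-entry greedy (repeatedly take the single best remaining cell) gives 527 pts, worse by 1.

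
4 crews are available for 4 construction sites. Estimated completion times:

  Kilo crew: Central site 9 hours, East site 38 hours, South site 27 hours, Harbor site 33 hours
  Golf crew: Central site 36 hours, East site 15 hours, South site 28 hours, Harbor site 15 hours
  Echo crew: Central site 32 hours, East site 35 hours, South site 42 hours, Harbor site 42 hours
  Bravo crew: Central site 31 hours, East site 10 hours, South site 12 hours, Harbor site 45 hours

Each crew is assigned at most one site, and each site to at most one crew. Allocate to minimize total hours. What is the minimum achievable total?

Min total: 71 hours

Optimal: Kilo crew→Central site (9 hours), Golf crew→Harbor site (15 hours), Echo crew→East site (35 hours), Bravo crew→South site (12 hours) — total 9+15+35+12 = 71 hours.
Min-entry greedy (repeatedly take the single cheapest remaining cell) gives 76 hours, worse by 5.
Next-best assignment: Kilo crew→Central site, Golf crew→Harbor site, Echo crew→South site, Bravo crew→East site = 76 hours.
Swapping Bravo crew↔Golf crew (Bravo crew→Harbor site 45 hours, Golf crew→South site 28 hours) adds 46.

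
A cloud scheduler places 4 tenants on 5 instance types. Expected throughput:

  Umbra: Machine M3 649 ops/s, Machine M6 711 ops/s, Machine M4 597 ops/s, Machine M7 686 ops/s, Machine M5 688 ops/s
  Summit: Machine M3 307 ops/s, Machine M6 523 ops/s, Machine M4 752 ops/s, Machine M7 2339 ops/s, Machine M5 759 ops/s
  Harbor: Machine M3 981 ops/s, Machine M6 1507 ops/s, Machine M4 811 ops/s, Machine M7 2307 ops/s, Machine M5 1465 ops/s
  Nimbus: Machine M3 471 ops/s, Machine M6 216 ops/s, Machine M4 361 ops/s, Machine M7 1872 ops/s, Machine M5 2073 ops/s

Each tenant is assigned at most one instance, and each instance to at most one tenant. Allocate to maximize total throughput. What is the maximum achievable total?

Optimal: Umbra→Machine M3 (649 ops/s), Summit→Machine M7 (2339 ops/s), Harbor→Machine M6 (1507 ops/s), Nimbus→Machine M5 (2073 ops/s) — total 649+2339+1507+2073 = 6568 ops/s.
Column-greedy (each instance in turn goes to its best remaining tenant) gives 4316 ops/s, worse by 2252.
Swapping Nimbus↔Umbra (Nimbus→Machine M3 471 ops/s, Umbra→Machine M5 688 ops/s) loses 1563.
Checked against all permutations: 6568 ops/s is optimal.

Max total: 6568 ops/s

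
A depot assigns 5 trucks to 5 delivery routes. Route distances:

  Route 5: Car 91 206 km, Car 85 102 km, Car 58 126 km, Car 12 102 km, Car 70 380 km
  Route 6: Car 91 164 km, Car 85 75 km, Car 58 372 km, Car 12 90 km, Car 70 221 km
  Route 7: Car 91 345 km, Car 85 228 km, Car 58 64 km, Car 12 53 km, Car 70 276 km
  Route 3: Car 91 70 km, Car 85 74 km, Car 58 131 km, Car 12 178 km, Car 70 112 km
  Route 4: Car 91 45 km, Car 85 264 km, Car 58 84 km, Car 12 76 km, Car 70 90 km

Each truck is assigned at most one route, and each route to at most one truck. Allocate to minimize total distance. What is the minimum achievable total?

This is the linear assignment problem.
Optimal: Car 91→Route 4 (45 km), Car 85→Route 6 (75 km), Car 58→Route 7 (64 km), Car 12→Route 5 (102 km), Car 70→Route 3 (112 km) — total 45+75+64+102+112 = 398 km.
Column-greedy (each route in turn goes to its cheapest remaining truck) gives 416 km, worse by 18.
Next-best assignment: Car 91→Route 3, Car 85→Route 6, Car 58→Route 7, Car 12→Route 5, Car 70→Route 4 = 401 km.

Min total: 398 km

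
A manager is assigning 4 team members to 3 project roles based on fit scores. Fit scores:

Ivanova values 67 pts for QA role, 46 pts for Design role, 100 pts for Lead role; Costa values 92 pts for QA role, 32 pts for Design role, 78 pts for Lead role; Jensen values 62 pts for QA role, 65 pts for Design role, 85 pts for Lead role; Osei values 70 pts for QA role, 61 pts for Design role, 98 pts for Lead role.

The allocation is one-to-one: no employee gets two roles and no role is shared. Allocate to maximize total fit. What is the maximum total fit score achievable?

Max total: 257 pts

Treat this as an assignment problem: match each employee to one role.
Optimal: Costa→QA role (92 pts), Jensen→Design role (65 pts), Ivanova→Lead role (100 pts) — total 92+65+100 = 257 pts.
Next-best assignment: Costa→QA role, Jensen→Design role, Osei→Lead role = 255 pts.
Every other assignment is strictly worse.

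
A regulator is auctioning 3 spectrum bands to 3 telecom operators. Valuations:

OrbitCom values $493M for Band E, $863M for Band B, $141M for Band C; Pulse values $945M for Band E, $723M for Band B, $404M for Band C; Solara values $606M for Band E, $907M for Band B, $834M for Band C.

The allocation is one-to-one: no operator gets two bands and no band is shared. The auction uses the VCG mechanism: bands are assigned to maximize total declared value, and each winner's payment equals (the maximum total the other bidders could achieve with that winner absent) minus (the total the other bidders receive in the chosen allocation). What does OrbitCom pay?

OrbitCom pays $73M.

Efficient allocation: OrbitCom→Band B ($863M), Pulse→Band E ($945M), Solara→Band C ($834M); total welfare W = $2642M.
OrbitCom receives Band B at value $863M, so the others get W − 863 = $1779M.
Without OrbitCom: best allocation of the remaining 2 bidders over all 3 bands is Pulse→Band E ($945M), Solara→Band B ($907M), total $1852M.
VCG payment = (others' best without OrbitCom) − (others' welfare with OrbitCom) = 1852 − 1779 = $73M.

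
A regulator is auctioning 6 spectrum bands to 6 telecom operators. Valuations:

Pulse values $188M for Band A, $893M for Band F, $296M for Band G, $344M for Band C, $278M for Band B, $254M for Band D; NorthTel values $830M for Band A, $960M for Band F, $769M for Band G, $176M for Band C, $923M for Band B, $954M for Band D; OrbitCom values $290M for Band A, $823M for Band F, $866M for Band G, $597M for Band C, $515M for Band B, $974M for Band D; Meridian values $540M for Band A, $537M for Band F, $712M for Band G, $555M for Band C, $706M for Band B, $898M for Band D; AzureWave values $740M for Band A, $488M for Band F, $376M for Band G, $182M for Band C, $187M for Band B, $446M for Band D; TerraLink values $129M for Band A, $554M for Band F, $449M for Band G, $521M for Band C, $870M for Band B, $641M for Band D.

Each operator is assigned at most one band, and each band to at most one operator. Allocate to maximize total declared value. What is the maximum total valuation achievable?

Max total: $4878M

This is a one-to-one assignment (maximum-weight bipartite matching).
Optimal: Pulse→Band F ($893M), NorthTel→Band D ($954M), OrbitCom→Band G ($866M), Meridian→Band C ($555M), AzureWave→Band A ($740M), TerraLink→Band B ($870M) — total 893+954+866+555+740+870 = $4878M.
Column-greedy (each band in turn goes to its best remaining operator) gives $4460M, worse by 418.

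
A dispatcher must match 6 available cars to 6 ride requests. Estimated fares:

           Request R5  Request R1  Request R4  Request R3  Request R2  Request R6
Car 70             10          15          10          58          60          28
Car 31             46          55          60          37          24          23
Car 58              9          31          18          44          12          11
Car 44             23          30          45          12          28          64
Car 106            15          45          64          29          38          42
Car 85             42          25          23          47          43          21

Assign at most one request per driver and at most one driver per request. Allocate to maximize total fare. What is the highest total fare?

Max total: $329

Optimal: Car 70→Request R2 ($60), Car 31→Request R1 ($55), Car 58→Request R3 ($44), Car 44→Request R6 ($64), Car 106→Request R4 ($64), Car 85→Request R5 ($42) — total 60+55+44+64+64+42 = $329.
Row-greedy (each driver in turn takes its best remaining request) gives $315, worse by 14.
Checked against all permutations: $329 is optimal.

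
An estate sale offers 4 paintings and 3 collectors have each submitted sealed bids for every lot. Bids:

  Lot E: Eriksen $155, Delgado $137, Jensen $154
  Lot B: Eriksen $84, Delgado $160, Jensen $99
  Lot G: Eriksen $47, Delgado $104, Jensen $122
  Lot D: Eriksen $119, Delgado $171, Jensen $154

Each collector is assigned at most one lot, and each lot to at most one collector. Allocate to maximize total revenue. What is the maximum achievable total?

Max total: $469

This is a one-to-one assignment (maximum-weight bipartite matching).
Optimal: Eriksen→Lot E ($155), Delgado→Lot B ($160), Jensen→Lot D ($154) — total 155+160+154 = $469.
Next-best assignment: Eriksen→Lot E, Delgado→Lot D, Jensen→Lot G = $448.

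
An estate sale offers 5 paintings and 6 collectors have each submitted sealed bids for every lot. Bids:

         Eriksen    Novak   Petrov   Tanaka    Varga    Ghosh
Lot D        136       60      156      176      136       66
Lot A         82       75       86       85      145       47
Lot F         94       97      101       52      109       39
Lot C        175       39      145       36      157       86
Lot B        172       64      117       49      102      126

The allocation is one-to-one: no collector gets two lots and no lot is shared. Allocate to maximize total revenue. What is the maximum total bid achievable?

Optimal: Tanaka→Lot D ($176), Varga→Lot A ($145), Novak→Lot F ($97), Petrov→Lot C ($145), Eriksen→Lot B ($172) — total 176+145+97+145+172 = $735.
Checked against all permutations: $735 is optimal.

Maximum total: $735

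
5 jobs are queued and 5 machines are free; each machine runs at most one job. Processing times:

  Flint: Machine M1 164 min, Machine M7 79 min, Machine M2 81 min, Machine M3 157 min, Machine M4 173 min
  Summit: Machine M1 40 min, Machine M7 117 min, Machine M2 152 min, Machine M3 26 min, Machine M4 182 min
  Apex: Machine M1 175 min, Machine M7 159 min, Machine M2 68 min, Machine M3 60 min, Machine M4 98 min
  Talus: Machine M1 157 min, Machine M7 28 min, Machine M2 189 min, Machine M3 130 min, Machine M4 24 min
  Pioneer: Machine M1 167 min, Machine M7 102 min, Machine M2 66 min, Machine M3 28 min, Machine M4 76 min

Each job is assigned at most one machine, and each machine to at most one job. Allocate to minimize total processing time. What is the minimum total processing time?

Optimal: Flint→Machine M7 (79 min), Summit→Machine M1 (40 min), Apex→Machine M2 (68 min), Talus→Machine M4 (24 min), Pioneer→Machine M3 (28 min) — total 79+40+68+24+28 = 239 min.
Row-greedy (each job in turn takes its cheapest remaining machine) gives 364 min, worse by 125.
Every other assignment is strictly worse.

Minimum total: 239 min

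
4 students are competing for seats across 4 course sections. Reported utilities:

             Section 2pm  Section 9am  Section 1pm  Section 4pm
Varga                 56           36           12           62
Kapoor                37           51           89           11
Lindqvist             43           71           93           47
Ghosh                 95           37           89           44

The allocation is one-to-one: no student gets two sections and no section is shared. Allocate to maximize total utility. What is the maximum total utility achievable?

Max total: 317 points

Optimal: Varga→Section 4pm (62 points), Kapoor→Section 1pm (89 points), Lindqvist→Section 9am (71 points), Ghosh→Section 2pm (95 points) — total 62+89+71+95 = 317 points.
Checked against all permutations: 317 points is optimal.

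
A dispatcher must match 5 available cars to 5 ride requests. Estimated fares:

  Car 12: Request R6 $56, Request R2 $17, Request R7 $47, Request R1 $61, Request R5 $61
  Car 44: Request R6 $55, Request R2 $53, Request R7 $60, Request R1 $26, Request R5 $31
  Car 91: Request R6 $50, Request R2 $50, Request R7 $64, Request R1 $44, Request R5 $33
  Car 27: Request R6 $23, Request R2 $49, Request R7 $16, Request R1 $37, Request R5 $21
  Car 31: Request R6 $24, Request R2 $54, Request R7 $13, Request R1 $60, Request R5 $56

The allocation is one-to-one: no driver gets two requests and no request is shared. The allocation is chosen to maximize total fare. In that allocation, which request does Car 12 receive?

Car 12 receives Request R5.

This is a one-to-one assignment (maximum-weight bipartite matching).
Optimal: Car 12→Request R5 ($61), Car 44→Request R6 ($55), Car 91→Request R7 ($64), Car 27→Request R2 ($49), Car 31→Request R1 ($60) — total 61+55+64+49+60 = $289.
Row-greedy (each driver in turn takes its best remaining request) gives $276, worse by 13.
Car 12's own top request is Request R1 ($61), but forcing Car 12→Request R1 and reassigning the rest optimally gives only $285 — worse by 4.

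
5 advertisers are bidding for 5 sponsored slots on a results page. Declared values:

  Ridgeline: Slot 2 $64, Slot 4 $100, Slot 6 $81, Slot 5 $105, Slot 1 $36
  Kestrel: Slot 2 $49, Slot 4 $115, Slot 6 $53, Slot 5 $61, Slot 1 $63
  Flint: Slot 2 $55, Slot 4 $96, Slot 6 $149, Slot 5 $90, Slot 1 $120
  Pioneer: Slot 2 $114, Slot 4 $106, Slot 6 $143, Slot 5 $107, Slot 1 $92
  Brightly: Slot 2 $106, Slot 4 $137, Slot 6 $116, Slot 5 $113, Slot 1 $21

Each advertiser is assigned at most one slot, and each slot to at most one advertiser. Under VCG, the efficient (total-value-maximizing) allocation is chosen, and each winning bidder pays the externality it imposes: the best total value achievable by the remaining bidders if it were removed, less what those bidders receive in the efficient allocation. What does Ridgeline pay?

Ridgeline pays $7.

Efficient allocation: Ridgeline→Slot 5 ($105), Kestrel→Slot 4 ($115), Flint→Slot 1 ($120), Pioneer→Slot 6 ($143), Brightly→Slot 2 ($106); total welfare W = $589.
Ridgeline receives Slot 5 at value $105, so the others get W − 105 = $484.
Without Ridgeline: best allocation of the remaining 4 bidders over all 5 slots is Kestrel→Slot 4 ($115), Flint→Slot 6 ($149), Pioneer→Slot 2 ($114), Brightly→Slot 5 ($113), total $491.
VCG payment = (others' best without Ridgeline) − (others' welfare with Ridgeline) = 491 − 484 = $7.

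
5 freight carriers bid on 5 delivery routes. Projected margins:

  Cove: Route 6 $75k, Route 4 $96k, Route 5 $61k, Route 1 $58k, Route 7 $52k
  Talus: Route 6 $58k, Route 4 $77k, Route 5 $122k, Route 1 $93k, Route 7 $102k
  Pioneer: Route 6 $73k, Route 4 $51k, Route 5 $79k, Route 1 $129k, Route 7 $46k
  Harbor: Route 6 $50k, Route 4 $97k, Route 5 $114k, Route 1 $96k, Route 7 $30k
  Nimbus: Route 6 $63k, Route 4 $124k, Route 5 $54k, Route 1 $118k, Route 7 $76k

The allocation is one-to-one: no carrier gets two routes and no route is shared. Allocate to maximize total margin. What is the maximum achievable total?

Maximum total: $544k

Treat this as an assignment problem: match each carrier to one route.
Optimal: Cove→Route 6 ($75k), Talus→Route 7 ($102k), Pioneer→Route 1 ($129k), Harbor→Route 5 ($114k), Nimbus→Route 4 ($124k) — total 75+102+129+114+124 = $544k.
Max-entry greedy (repeatedly take the single best remaining cell) gives $480k, worse by 64.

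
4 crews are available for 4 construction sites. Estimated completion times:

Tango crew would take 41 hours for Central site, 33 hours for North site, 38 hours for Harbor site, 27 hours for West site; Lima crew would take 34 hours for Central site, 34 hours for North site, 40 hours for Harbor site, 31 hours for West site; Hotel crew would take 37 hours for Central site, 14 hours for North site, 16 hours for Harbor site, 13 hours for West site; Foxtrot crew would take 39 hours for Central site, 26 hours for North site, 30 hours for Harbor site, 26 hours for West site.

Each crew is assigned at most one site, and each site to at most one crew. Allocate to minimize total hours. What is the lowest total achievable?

Min total: 103 hours

Optimal: Tango crew→West site (27 hours), Lima crew→Central site (34 hours), Hotel crew→Harbor site (16 hours), Foxtrot crew→North site (26 hours) — total 27+34+16+26 = 103 hours.
Column-greedy (each site in turn goes to its cheapest remaining crew) gives 105 hours, worse by 2.
Every other assignment is strictly worse.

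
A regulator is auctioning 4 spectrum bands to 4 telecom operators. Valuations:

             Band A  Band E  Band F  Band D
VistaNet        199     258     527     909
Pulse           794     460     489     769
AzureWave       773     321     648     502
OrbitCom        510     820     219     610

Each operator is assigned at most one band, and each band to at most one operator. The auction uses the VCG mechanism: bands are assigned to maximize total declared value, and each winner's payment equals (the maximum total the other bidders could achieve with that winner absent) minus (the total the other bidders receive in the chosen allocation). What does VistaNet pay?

Efficient allocation: VistaNet→Band D ($909M), Pulse→Band A ($794M), AzureWave→Band F ($648M), OrbitCom→Band E ($820M); total welfare W = $3171M.
VistaNet receives Band D at value $909M, so the others get W − 909 = $2262M.
Without VistaNet: best allocation of the remaining 3 bidders over all 4 bands is Pulse→Band D ($769M), AzureWave→Band A ($773M), OrbitCom→Band E ($820M), total $2362M.
VCG payment = (others' best without VistaNet) − (others' welfare with VistaNet) = 2362 − 2262 = $100M.

VistaNet pays $100M.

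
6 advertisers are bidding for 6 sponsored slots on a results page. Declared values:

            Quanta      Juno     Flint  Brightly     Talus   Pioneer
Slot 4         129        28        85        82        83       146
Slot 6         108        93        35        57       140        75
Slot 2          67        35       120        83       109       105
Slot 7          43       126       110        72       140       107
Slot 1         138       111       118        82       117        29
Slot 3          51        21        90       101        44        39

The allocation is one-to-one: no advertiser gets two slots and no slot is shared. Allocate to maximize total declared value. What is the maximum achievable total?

Maximum total: $771

Optimal: Quanta→Slot 1 ($138), Juno→Slot 7 ($126), Flint→Slot 2 ($120), Brightly→Slot 3 ($101), Talus→Slot 6 ($140), Pioneer→Slot 4 ($146) — total 138+126+120+101+140+146 = $771.
Next-best assignment: Quanta→Slot 1, Juno→Slot 6, Flint→Slot 2, Brightly→Slot 3, Talus→Slot 7, Pioneer→Slot 4 = $738.
Checked against all permutations: $771 is optimal.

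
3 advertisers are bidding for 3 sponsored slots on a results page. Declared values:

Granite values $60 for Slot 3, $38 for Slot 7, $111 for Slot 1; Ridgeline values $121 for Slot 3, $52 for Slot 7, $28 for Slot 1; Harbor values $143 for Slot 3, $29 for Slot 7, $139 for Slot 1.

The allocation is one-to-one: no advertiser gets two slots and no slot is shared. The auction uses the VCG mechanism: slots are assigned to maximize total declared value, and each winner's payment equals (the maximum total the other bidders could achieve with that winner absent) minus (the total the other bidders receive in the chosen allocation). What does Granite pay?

Efficient allocation: Granite→Slot 1 ($111), Ridgeline→Slot 7 ($52), Harbor→Slot 3 ($143); total welfare W = $306.
Granite receives Slot 1 at value $111, so the others get W − 111 = $195.
Without Granite: best allocation of the remaining 2 bidders over all 3 slots is Ridgeline→Slot 3 ($121), Harbor→Slot 1 ($139), total $260.
VCG payment = (others' best without Granite) − (others' welfare with Granite) = 260 − 195 = $65.

Granite pays $65.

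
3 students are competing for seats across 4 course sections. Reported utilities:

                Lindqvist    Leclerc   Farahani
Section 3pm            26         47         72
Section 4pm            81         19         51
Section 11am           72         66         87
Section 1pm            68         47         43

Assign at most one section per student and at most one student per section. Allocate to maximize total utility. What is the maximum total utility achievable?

Max total: 219 points

This is the linear assignment problem.
Optimal: Lindqvist→Section 4pm (81 points), Leclerc→Section 11am (66 points), Farahani→Section 3pm (72 points) — total 81+66+72 = 219 points.
Next-best assignment: Lindqvist→Section 4pm, Leclerc→Section 3pm, Farahani→Section 11am = 215 points.
Swapping Farahani↔Lindqvist (Farahani→Section 4pm 51 points, Lindqvist→Section 3pm 26 points) loses 76.
Checked against all permutations: 219 points is optimal.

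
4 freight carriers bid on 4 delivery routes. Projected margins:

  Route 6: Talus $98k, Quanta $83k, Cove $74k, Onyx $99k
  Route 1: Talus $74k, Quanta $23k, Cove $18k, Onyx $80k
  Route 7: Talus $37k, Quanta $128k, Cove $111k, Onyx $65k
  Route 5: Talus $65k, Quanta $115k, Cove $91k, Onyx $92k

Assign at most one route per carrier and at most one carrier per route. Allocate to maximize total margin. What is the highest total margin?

Maximum total: $404k

Optimal: Talus→Route 6 ($98k), Quanta→Route 5 ($115k), Cove→Route 7 ($111k), Onyx→Route 1 ($80k) — total 98+115+111+80 = $404k.
Max-entry greedy (repeatedly take the single best remaining cell) gives $392k, worse by 12.
Swapping Cove↔Onyx (Cove→Route 1 $18k, Onyx→Route 7 $65k) loses 108.
No other one-to-one assignment exceeds $404k.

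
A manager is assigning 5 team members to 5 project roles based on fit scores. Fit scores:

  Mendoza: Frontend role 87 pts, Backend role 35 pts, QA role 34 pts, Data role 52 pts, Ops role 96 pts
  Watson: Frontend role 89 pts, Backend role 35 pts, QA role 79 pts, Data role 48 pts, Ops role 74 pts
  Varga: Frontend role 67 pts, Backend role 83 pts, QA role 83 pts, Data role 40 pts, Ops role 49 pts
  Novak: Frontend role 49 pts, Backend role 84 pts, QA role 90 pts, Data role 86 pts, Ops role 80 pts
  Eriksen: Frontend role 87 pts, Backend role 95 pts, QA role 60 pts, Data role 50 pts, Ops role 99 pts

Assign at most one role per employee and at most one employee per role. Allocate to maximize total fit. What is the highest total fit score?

Maximum total: 449 pts

This is a one-to-one assignment (maximum-weight bipartite matching).
Optimal: Mendoza→Ops role (96 pts), Watson→Frontend role (89 pts), Varga→QA role (83 pts), Novak→Data role (86 pts), Eriksen→Backend role (95 pts) — total 96+89+83+86+95 = 449 pts.
Row-greedy (each employee in turn takes its best remaining role) gives 408 pts, worse by 41.
Next-best assignment: Mendoza→Frontend role, Watson→QA role, Varga→Backend role, Novak→Data role, Eriksen→Ops role = 434 pts.
Swapping Mendoza↔Novak (Mendoza→Data role 52 pts, Novak→Ops role 80 pts) loses 50.
Checked against all permutations: 449 pts is optimal.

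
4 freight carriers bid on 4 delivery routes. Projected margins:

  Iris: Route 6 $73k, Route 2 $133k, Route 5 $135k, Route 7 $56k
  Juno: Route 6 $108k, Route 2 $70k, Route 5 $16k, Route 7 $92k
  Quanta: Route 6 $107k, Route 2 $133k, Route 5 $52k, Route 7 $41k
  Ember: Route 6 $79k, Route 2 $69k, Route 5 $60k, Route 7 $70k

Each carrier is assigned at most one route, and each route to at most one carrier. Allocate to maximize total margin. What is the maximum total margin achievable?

Maximum total: $446k

This is the linear assignment problem.
Optimal: Iris→Route 5 ($135k), Juno→Route 6 ($108k), Quanta→Route 2 ($133k), Ember→Route 7 ($70k) — total 135+108+133+70 = $446k.
Column-greedy (each route in turn goes to its best remaining carrier) gives $342k, worse by 104.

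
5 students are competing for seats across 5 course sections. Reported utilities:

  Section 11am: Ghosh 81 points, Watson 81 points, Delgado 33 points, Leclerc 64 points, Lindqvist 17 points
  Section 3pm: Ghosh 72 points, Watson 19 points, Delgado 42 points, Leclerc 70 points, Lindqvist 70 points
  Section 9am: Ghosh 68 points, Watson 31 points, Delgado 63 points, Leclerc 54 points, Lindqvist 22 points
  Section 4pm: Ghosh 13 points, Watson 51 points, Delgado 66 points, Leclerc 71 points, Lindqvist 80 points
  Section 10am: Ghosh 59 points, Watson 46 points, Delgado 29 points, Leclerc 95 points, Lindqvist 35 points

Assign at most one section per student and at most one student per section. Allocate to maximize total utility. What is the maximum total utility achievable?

Maximum total: 391 points

This is a one-to-one assignment (maximum-weight bipartite matching).
Optimal: Ghosh→Section 3pm (72 points), Watson→Section 11am (81 points), Delgado→Section 9am (63 points), Leclerc→Section 10am (95 points), Lindqvist→Section 4pm (80 points) — total 72+81+63+95+80 = 391 points.
Column-greedy (each section in turn goes to its best remaining student) gives 340 points, worse by 51.
Next-best assignment: Ghosh→Section 9am, Watson→Section 11am, Delgado→Section 4pm, Leclerc→Section 10am, Lindqvist→Section 3pm = 380 points.
Swapping Lindqvist↔Delgado (Lindqvist→Section 9am 22 points, Delgado→Section 4pm 66 points) loses 55.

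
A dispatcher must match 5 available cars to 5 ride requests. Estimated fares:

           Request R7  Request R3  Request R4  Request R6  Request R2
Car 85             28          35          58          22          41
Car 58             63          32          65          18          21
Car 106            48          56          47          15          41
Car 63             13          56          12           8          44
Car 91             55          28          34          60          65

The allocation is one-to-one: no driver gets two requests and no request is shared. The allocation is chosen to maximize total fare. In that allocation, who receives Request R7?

Car 58 receives Request R7.

Optimal: Car 85→Request R4 ($58), Car 58→Request R7 ($63), Car 106→Request R3 ($56), Car 63→Request R2 ($44), Car 91→Request R6 ($60) — total 58+63+56+44+60 = $281.
Max-entry greedy (repeatedly take the single best remaining cell) gives $222, worse by 59.
Car 58's own top request is Request R4 ($65), but forcing Car 58→Request R4 and reassigning the rest optimally gives only $270 — worse by 11.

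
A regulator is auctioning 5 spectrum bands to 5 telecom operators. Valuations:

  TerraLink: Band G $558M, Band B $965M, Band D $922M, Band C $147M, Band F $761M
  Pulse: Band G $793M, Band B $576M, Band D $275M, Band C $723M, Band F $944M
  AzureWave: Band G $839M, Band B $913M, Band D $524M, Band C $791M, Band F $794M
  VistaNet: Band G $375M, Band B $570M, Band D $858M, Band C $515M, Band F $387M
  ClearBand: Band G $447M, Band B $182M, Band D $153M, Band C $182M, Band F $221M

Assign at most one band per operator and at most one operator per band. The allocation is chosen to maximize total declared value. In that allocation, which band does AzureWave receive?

AzureWave receives Band C.

Treat this as an assignment problem: match each operator to one band.
Optimal: TerraLink→Band B ($965M), Pulse→Band F ($944M), AzureWave→Band C ($791M), VistaNet→Band D ($858M), ClearBand→Band G ($447M) — total 965+944+791+858+447 = $4005M.
Next-best assignment: TerraLink→Band B, Pulse→Band F, AzureWave→Band G, VistaNet→Band D, ClearBand→Band C = $3788M.
Every other assignment is strictly worse.
AzureWave's own top band is Band B ($913M), but forcing AzureWave→Band B and reassigning the rest optimally gives only $3741M — worse by 264.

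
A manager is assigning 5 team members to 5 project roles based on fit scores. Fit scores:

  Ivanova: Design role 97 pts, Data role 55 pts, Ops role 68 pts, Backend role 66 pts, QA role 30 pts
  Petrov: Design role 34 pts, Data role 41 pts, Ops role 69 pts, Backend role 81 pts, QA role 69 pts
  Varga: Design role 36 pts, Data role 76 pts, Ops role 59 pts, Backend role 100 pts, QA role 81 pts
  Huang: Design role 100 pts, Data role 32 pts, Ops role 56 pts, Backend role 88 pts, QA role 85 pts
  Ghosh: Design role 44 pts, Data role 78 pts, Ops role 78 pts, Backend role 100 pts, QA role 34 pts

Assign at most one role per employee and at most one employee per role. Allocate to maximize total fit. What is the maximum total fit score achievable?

This is a one-to-one assignment (maximum-weight bipartite matching).
Optimal: Ivanova→Design role (97 pts), Petrov→Ops role (69 pts), Varga→Backend role (100 pts), Huang→QA role (85 pts), Ghosh→Data role (78 pts) — total 97+69+100+85+78 = 429 pts.
Max-entry greedy (repeatedly take the single best remaining cell) gives 377 pts, worse by 52.
Checked against all permutations: 429 pts is optimal.

Maximum total: 429 pts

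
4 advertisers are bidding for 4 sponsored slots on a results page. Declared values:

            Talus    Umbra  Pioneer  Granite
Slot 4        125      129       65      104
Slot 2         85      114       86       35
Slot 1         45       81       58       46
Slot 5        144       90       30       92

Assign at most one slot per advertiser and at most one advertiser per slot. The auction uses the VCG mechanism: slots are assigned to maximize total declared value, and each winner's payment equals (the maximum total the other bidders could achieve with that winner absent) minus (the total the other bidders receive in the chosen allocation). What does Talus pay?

Efficient allocation: Talus→Slot 5 ($144), Umbra→Slot 2 ($114), Pioneer→Slot 1 ($58), Granite→Slot 4 ($104); total welfare W = $420.
Talus receives Slot 5 at value $144, so the others get W − 144 = $276.
Without Talus: best allocation of the remaining 3 bidders over all 4 slots is Umbra→Slot 4 ($129), Pioneer→Slot 2 ($86), Granite→Slot 5 ($92), total $307.
VCG payment = (others' best without Talus) − (others' welfare with Talus) = 307 − 276 = $31.

Talus pays $31.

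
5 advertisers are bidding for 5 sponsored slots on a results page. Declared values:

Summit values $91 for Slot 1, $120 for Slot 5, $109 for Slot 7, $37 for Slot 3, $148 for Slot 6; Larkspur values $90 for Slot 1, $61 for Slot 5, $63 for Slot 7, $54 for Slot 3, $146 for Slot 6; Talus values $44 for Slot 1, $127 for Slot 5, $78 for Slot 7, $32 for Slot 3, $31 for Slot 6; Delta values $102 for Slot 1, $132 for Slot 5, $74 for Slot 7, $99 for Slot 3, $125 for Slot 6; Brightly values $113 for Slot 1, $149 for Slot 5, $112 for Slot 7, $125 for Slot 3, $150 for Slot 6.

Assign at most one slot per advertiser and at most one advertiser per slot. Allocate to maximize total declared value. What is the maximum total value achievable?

This is a one-to-one assignment (maximum-weight bipartite matching).
Optimal: Summit→Slot 7 ($109), Larkspur→Slot 6 ($146), Talus→Slot 5 ($127), Delta→Slot 1 ($102), Brightly→Slot 3 ($125) — total 109+146+127+102+125 = $609.
Max-entry greedy (repeatedly take the single best remaining cell) gives $513, worse by 96.
Next-best assignment: Summit→Slot 7, Larkspur→Slot 6, Talus→Slot 5, Delta→Slot 3, Brightly→Slot 1 = $594.
Swapping Summit↔Talus (Summit→Slot 5 $120, Talus→Slot 7 $78) loses 38.
Every other assignment is strictly worse.

Maximum total: $609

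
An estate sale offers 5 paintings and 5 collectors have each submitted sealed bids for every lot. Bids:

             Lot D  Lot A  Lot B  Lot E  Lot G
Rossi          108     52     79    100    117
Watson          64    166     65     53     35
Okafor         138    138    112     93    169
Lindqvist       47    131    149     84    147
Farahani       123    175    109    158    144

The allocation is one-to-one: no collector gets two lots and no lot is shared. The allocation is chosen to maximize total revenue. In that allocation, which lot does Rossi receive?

Rossi receives Lot D.

This is the linear assignment problem.
Optimal: Rossi→Lot D ($108), Watson→Lot A ($166), Okafor→Lot G ($169), Lindqvist→Lot B ($149), Farahani→Lot E ($158) — total 108+166+169+149+158 = $750.
Column-greedy (each lot in turn goes to its best remaining collector) gives $597, worse by 153.
Next-best assignment: Rossi→Lot G, Watson→Lot A, Okafor→Lot D, Lindqvist→Lot B, Farahani→Lot E = $728.
Every other assignment is strictly worse.
Rossi's own top lot is Lot G ($117), but forcing Rossi→Lot G and reassigning the rest optimally gives only $728 — worse by 22.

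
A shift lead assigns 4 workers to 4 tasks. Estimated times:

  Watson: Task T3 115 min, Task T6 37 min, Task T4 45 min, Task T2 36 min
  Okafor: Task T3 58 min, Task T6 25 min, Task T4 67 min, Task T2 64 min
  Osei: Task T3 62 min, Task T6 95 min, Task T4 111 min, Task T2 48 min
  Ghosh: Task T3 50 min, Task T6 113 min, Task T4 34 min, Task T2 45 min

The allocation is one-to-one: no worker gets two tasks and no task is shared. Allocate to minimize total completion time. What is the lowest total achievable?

Optimal: Watson→Task T2 (36 min), Okafor→Task T6 (25 min), Osei→Task T3 (62 min), Ghosh→Task T4 (34 min) — total 36+25+62+34 = 157 min.
Next-best assignment: Watson→Task T4, Okafor→Task T6, Osei→Task T2, Ghosh→Task T3 = 168 min.
Swapping Osei↔Watson (Osei→Task T2 48 min, Watson→Task T3 115 min) adds 65.
Checked against all permutations: 157 min is optimal.

Minimum total: 157 min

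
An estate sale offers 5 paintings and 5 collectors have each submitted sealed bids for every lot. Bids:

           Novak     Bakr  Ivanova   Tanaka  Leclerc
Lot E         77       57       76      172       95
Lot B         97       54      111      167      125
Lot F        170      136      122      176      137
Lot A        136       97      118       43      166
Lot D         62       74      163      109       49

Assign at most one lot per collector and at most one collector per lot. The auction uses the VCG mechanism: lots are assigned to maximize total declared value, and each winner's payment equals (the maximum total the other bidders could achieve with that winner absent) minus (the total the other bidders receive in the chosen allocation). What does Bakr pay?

Efficient allocation: Novak→Lot B ($97), Bakr→Lot F ($136), Ivanova→Lot D ($163), Tanaka→Lot E ($172), Leclerc→Lot A ($166); total welfare W = $734.
Bakr receives Lot F at value $136, so the others get W − 136 = $598.
Without Bakr: best allocation of the remaining 4 bidders over all 5 lots is Novak→Lot F ($170), Ivanova→Lot D ($163), Tanaka→Lot E ($172), Leclerc→Lot A ($166), total $671.
VCG payment = (others' best without Bakr) − (others' welfare with Bakr) = 671 − 598 = $73.

Bakr pays $73.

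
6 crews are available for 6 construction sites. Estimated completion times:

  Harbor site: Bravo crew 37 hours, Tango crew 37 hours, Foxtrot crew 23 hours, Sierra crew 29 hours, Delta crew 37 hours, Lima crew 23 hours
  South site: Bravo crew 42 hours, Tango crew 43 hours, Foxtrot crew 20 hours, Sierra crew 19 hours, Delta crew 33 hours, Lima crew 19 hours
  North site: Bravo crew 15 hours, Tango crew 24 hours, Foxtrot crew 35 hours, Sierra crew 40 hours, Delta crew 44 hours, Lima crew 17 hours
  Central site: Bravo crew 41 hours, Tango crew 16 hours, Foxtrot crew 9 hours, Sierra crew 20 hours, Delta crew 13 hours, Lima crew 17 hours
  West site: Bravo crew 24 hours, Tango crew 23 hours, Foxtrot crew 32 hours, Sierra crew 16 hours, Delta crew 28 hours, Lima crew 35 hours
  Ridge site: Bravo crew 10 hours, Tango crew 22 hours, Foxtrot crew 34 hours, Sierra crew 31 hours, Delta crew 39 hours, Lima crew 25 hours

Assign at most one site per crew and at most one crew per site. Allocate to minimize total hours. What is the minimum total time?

This is the linear assignment problem.
Optimal: Bravo crew→Ridge site (10 hours), Tango crew→North site (24 hours), Foxtrot crew→Harbor site (23 hours), Sierra crew→West site (16 hours), Delta crew→Central site (13 hours), Lima crew→South site (19 hours) — total 10+24+23+16+13+19 = 105 hours.
Row-greedy (each crew in turn takes its cheapest remaining site) gives 116 hours, worse by 11.

Minimum total: 105 hours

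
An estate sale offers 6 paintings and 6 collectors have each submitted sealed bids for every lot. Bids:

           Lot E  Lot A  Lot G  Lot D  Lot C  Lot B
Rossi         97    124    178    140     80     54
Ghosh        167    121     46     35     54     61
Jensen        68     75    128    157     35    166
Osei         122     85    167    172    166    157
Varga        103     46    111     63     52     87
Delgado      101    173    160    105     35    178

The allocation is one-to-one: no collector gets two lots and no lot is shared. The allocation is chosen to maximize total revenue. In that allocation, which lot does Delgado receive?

Delgado receives Lot A.

Optimal: Rossi→Lot G ($178), Ghosh→Lot E ($167), Jensen→Lot D ($157), Osei→Lot C ($166), Varga→Lot B ($87), Delgado→Lot A ($173) — total 178+167+157+166+87+173 = $928.
Max-entry greedy (repeatedly take the single best remaining cell) gives $822, worse by 106.
Swapping Osei↔Jensen (Osei→Lot D $172, Jensen→Lot C $35) loses 116.
Delgado's own top lot is Lot B ($178), but forcing Delgado→Lot B and reassigning the rest optimally gives only $903 — worse by 25.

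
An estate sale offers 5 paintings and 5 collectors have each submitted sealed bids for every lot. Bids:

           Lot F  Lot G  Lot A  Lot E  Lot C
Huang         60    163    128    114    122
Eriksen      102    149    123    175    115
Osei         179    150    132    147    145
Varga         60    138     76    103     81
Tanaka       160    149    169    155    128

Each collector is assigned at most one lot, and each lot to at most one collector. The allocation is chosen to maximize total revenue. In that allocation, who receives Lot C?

Optimal: Huang→Lot C ($122), Eriksen→Lot E ($175), Osei→Lot F ($179), Varga→Lot G ($138), Tanaka→Lot A ($169) — total 122+175+179+138+169 = $783.
Row-greedy (each collector in turn takes its best remaining lot) gives $767, worse by 16.
Next-best assignment: Huang→Lot G, Eriksen→Lot E, Osei→Lot F, Varga→Lot C, Tanaka→Lot A = $767.
Checked against all permutations: $783 is optimal.
Huang's own top lot is Lot G ($163), but forcing Huang→Lot G and reassigning the rest optimally gives only $767 — worse by 16.

Huang receives Lot C.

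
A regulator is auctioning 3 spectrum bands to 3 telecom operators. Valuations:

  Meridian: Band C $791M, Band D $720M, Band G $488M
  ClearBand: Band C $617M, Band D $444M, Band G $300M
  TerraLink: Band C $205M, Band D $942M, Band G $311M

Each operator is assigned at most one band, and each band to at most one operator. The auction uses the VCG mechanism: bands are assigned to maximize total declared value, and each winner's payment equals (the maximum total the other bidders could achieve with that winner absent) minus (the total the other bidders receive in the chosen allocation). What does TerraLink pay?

Efficient allocation: Meridian→Band G ($488M), ClearBand→Band C ($617M), TerraLink→Band D ($942M); total welfare W = $2047M.
TerraLink receives Band D at value $942M, so the others get W − 942 = $1105M.
Without TerraLink: best allocation of the remaining 2 bidders over all 3 bands is Meridian→Band D ($720M), ClearBand→Band C ($617M), total $1337M.
VCG payment = (others' best without TerraLink) − (others' welfare with TerraLink) = 1337 − 1105 = $232M.

TerraLink pays $232M.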